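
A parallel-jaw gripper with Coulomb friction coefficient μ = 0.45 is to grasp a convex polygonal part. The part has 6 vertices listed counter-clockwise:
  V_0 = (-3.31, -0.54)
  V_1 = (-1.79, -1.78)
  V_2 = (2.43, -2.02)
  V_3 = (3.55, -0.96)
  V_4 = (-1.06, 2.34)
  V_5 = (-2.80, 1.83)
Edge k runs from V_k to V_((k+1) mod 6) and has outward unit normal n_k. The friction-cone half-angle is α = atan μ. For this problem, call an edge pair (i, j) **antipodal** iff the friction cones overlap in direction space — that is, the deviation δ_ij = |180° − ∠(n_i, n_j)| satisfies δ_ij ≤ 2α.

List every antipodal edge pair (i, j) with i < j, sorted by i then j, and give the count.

count = 5; pairs: (0,3), (1,3), (1,4), (2,4), (2,5)

α = atan 0.45 = 24.23°;  2α = 48.46°
n_0 = (-0.6321, -0.7749)
n_1 = (-0.0568, -0.9984)
n_2 = (+0.6874, -0.7263)
n_3 = (+0.5821, +0.8131)
n_4 = (-0.2813, +0.9596)
n_5 = (-0.9776, +0.2104)
  (0,1): δ = 144.05°  ·
  (0,2): δ = 97.37°  ·
  (0,3): δ = 3.61°  ✓
  (0,4): δ = 55.54°  ·
  (0,5): δ = 117.06°  ·
  (1,2): δ = 133.32°  ·
  (1,3): δ = 32.34°  ✓
  (1,4): δ = 19.59°  ✓
  (1,5): δ = 81.11°  ·
  (2,3): δ = 79.02°  ·
  (2,4): δ = 27.09°  ✓
  (2,5): δ = 34.43°  ✓
  (3,4): δ = 128.07°  ·
  (3,5): δ = 66.55°  ·
  (4,5): δ = 118.48°  ·
antipodal pairs: 5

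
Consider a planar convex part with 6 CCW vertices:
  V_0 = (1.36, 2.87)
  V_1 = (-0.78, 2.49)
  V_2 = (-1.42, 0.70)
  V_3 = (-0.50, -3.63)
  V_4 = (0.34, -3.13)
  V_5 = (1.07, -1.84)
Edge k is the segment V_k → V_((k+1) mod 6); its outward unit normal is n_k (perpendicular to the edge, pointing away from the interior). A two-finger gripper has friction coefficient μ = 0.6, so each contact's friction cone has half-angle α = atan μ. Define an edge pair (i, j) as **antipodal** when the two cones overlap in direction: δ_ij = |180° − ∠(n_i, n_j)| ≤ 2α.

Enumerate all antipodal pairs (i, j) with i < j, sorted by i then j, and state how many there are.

count = 7; pairs: (0,3), (0,4), (1,3), (1,4), (1,5), (2,4), (2,5)

α = atan 0.6 = 30.96°;  2α = 61.93°
n_0 = (-0.1748, +0.9846)
n_1 = (-0.9416, +0.3367)
n_2 = (-0.9782, -0.2078)
n_3 = (+0.5115, -0.8593)
n_4 = (+0.8703, -0.4925)
n_5 = (+0.9981, -0.0615)
  (0,1): δ = 119.74°  ·
  (0,2): δ = 88.07°  ·
  (0,3): δ = 20.69°  ✓
  (0,4): δ = 50.43°  ✓
  (0,5): δ = 76.41°  ·
  (1,2): δ = 148.33°  ·
  (1,3): δ = 39.56°  ✓
  (1,4): δ = 9.83°  ✓
  (1,5): δ = 16.15°  ✓
  (2,3): δ = 71.23°  ·
  (2,4): δ = 41.50°  ✓
  (2,5): δ = 15.52°  ✓
  (3,4): δ = 150.27°  ·
  (3,5): δ = 124.29°  ·
  (4,5): δ = 154.02°  ·
antipodal pairs: 7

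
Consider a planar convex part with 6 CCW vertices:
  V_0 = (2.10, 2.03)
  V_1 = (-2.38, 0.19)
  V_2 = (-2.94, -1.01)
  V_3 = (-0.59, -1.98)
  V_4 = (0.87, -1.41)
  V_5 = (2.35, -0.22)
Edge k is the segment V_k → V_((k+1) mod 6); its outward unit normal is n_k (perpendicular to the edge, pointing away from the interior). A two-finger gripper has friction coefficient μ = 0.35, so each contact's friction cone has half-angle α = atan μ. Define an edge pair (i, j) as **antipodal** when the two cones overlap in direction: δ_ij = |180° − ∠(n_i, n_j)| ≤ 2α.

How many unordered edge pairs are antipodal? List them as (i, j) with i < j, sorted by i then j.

count = 4; pairs: (0,3), (0,4), (1,4), (1,5)

α = atan 0.35 = 19.29°;  2α = 38.58°
n_0 = (-0.3799, +0.9250)
n_1 = (-0.9062, +0.4229)
n_2 = (-0.3815, -0.9244)
n_3 = (+0.3637, -0.9315)
n_4 = (+0.6266, -0.7793)
n_5 = (+0.9939, +0.1104)
  (0,1): δ = 137.35°  ·
  (0,2): δ = 44.76°  ·
  (0,3): δ = 1.00°  ✓
  (0,4): δ = 16.47°  ✓
  (0,5): δ = 74.01°  ·
  (1,2): δ = 87.41°  ·
  (1,3): δ = 43.66°  ·
  (1,4): δ = 26.18°  ✓
  (1,5): δ = 31.36°  ✓
  (2,3): δ = 136.24°  ·
  (2,4): δ = 118.77°  ·
  (2,5): δ = 61.23°  ·
  (3,4): δ = 162.53°  ·
  (3,5): δ = 104.99°  ·
  (4,5): δ = 122.46°  ·
antipodal pairs: 4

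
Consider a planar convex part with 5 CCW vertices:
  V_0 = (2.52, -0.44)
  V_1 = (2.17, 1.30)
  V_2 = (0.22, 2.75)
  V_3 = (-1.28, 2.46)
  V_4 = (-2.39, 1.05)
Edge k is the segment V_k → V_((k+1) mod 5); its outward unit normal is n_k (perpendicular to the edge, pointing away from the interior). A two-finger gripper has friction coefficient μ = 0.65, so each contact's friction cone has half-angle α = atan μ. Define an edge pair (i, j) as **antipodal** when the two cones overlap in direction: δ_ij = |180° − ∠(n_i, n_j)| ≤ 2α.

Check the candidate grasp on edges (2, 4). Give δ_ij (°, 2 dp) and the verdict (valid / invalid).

δ = 27.82°, valid

α = atan 0.65 = 33.02°;  2α = 66.05°
edge 2: e_2 = (-1.50, -0.29);  n_2 = (-0.1898, +0.9818)
edge 4: e_4 = (+4.91, -1.49);  n_4 = (-0.2904, -0.9569)
∠(n_2, n_4) = 152.18°
δ = |180° − 152.18°| = 27.82°
27.82° ≤ 2α = 66.05°  →  valid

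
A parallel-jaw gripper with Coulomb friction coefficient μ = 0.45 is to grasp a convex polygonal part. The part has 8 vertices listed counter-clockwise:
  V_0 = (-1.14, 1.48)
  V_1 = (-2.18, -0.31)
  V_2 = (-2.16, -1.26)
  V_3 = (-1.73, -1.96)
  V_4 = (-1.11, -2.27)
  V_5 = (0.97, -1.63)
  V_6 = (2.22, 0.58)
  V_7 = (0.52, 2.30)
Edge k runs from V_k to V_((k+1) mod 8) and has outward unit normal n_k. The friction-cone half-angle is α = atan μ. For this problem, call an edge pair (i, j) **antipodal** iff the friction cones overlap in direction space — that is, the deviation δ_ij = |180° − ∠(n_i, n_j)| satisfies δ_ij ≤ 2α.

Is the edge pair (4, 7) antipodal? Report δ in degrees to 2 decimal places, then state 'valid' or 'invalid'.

α = atan 0.45 = 24.23°;  2α = 48.46°
edge 4: e_4 = (+2.08, +0.64);  n_4 = (+0.2941, -0.9558)
edge 7: e_7 = (-1.66, -0.82);  n_7 = (-0.4429, +0.8966)
∠(n_4, n_7) = 170.81°
δ = |180° − 170.81°| = 9.19°
9.19° ≤ 2α = 48.46°  →  valid

δ = 9.19°, valid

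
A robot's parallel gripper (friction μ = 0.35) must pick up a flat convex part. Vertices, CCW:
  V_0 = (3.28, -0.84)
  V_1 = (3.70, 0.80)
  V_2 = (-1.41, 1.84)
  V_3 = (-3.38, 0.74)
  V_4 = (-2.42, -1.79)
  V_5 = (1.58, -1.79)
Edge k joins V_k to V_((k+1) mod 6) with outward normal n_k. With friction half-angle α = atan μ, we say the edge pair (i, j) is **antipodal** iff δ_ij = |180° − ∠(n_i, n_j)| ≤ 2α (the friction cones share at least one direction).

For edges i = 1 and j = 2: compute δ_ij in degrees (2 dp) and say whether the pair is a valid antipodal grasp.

α = atan 0.35 = 19.29°;  2α = 38.58°
edge 1: e_1 = (-5.11, +1.04);  n_1 = (+0.1994, +0.9799)
edge 2: e_2 = (-1.97, -1.10);  n_2 = (-0.4875, +0.8731)
∠(n_1, n_2) = 40.68°
δ = |180° − 40.68°| = 139.32°
139.32° > 2α = 38.58°  →  invalid

δ = 139.32°, invalid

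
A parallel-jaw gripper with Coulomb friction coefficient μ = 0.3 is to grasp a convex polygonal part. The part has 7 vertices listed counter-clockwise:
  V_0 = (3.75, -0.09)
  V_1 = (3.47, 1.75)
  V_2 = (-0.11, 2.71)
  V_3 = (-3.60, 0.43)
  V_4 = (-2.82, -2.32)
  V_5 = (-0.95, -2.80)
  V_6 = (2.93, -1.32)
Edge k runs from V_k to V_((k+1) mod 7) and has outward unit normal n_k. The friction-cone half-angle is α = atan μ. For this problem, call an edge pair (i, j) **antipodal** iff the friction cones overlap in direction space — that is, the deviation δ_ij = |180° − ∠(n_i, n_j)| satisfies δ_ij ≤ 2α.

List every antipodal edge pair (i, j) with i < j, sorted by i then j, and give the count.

count = 4; pairs: (0,3), (1,4), (2,5), (2,6)

α = atan 0.3 = 16.70°;  2α = 33.40°
n_0 = (+0.9886, +0.1504)
n_1 = (+0.2590, +0.9659)
n_2 = (-0.5469, +0.8372)
n_3 = (-0.9621, -0.2729)
n_4 = (-0.2486, -0.9686)
n_5 = (+0.3564, -0.9343)
n_6 = (+0.8321, -0.5547)
  (0,1): δ = 113.66°  ·
  (0,2): δ = 65.50°  ·
  (0,3): δ = 7.18°  ✓
  (0,4): δ = 66.95°  ·
  (0,5): δ = 102.23°  ·
  (0,6): δ = 137.66°  ·
  (1,2): δ = 131.83°  ·
  (1,3): δ = 59.15°  ·
  (1,4): δ = 0.61°  ✓
  (1,5): δ = 35.89°  ·
  (1,6): δ = 71.32°  ·
  (2,3): δ = 107.32°  ·
  (2,4): δ = 47.55°  ·
  (2,5): δ = 12.28°  ✓
  (2,6): δ = 23.15°  ✓
  (3,4): δ = 120.23°  ·
  (3,5): δ = 84.96°  ·
  (3,6): δ = 49.53°  ·
  (4,5): δ = 144.72°  ·
  (4,6): δ = 109.29°  ·
  (5,6): δ = 144.57°  ·
antipodal pairs: 4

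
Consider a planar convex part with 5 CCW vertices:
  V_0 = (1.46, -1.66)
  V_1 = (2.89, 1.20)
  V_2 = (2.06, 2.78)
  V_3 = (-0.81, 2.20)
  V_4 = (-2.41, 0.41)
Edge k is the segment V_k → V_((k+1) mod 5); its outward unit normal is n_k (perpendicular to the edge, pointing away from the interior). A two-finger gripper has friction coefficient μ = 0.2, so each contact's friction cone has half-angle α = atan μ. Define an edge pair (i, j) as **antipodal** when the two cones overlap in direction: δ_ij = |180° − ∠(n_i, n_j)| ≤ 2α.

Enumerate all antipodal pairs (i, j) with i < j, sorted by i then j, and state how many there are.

α = atan 0.2 = 11.31°;  2α = 22.62°
n_0 = (+0.8944, -0.4472)
n_1 = (+0.8853, +0.4651)
n_2 = (-0.1981, +0.9802)
n_3 = (-0.7456, +0.6664)
n_4 = (-0.4717, -0.8818)
  (0,1): δ = 125.72°  ·
  (0,2): δ = 52.01°  ·
  (0,3): δ = 15.23°  ✓
  (0,4): δ = 88.42°  ·
  (1,2): δ = 106.29°  ·
  (1,3): δ = 69.51°  ·
  (1,4): δ = 34.14°  ·
  (2,3): δ = 143.22°  ·
  (2,4): δ = 39.57°  ·
  (3,4): δ = 76.35°  ·
antipodal pairs: 1

count = 1; pairs: (0,3)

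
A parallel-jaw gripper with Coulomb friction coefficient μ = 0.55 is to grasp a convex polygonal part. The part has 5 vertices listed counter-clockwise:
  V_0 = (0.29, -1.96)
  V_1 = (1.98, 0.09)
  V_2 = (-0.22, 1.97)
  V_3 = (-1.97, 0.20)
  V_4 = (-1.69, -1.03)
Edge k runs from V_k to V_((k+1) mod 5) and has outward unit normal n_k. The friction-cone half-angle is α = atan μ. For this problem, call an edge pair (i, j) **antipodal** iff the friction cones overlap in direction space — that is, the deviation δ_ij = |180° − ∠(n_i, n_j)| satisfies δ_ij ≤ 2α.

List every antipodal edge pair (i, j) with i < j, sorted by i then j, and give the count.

count = 4; pairs: (0,2), (0,3), (1,3), (1,4)

α = atan 0.55 = 28.81°;  2α = 57.62°
n_0 = (+0.7716, -0.6361)
n_1 = (+0.6497, +0.7602)
n_2 = (-0.7111, +0.7031)
n_3 = (-0.9751, -0.2220)
n_4 = (-0.4251, -0.9051)
  (0,1): δ = 91.01°  ·
  (0,2): δ = 5.17°  ✓
  (0,3): δ = 52.33°  ✓
  (0,4): δ = 104.34°  ·
  (1,2): δ = 94.16°  ·
  (1,3): δ = 36.66°  ✓
  (1,4): δ = 15.36°  ✓
  (2,3): δ = 122.50°  ·
  (2,4): δ = 70.48°  ·
  (3,4): δ = 127.98°  ·
antipodal pairs: 4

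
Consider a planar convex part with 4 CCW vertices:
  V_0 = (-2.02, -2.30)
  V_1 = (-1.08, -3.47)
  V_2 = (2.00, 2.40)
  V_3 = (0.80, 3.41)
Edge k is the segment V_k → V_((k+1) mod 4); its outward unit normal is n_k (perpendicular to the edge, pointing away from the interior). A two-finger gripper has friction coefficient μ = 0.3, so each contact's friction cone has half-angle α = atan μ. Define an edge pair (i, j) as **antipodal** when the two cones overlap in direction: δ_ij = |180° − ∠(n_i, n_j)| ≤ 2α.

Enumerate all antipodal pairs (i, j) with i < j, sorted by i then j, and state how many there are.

α = atan 0.3 = 16.70°;  2α = 33.40°
n_0 = (-0.7796, -0.6263)
n_1 = (+0.8855, -0.4646)
n_2 = (+0.6439, +0.7651)
n_3 = (-0.8966, +0.4428)
  (0,1): δ = 66.47°  ·
  (0,2): δ = 11.13°  ✓
  (0,3): δ = 114.94°  ·
  (1,2): δ = 102.40°  ·
  (1,3): δ = 1.40°  ✓
  (2,3): δ = 76.20°  ·
antipodal pairs: 2

count = 2; pairs: (0,2), (1,3)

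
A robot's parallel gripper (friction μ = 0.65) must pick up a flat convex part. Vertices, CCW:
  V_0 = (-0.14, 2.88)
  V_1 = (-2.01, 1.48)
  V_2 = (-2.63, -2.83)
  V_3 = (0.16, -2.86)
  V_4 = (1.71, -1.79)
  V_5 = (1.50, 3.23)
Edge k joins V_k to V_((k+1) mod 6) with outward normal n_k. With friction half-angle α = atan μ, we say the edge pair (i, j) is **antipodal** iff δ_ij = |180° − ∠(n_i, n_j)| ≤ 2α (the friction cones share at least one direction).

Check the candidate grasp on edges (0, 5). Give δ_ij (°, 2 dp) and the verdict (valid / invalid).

α = atan 0.65 = 33.02°;  2α = 66.05°
edge 0: e_0 = (-1.87, -1.40);  n_0 = (-0.5993, +0.8005)
edge 5: e_5 = (-1.64, -0.35);  n_5 = (-0.2087, +0.9780)
∠(n_0, n_5) = 24.77°
δ = |180° − 24.77°| = 155.23°
155.23° > 2α = 66.05°  →  invalid

δ = 155.23°, invalid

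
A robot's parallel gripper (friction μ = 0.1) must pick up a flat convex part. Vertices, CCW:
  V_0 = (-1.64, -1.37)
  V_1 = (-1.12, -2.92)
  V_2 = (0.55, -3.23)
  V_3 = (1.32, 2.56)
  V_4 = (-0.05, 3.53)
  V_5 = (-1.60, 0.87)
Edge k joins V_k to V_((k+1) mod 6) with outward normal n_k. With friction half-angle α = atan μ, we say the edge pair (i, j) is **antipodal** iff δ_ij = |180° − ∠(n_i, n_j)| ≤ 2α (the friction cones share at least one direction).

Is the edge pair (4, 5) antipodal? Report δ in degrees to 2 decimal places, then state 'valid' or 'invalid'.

δ = 150.79°, invalid

α = atan 0.1 = 5.71°;  2α = 11.42°
edge 4: e_4 = (-1.55, -2.66);  n_4 = (-0.8640, +0.5035)
edge 5: e_5 = (-0.04, -2.24);  n_5 = (-0.9998, +0.0179)
∠(n_4, n_5) = 29.21°
δ = |180° − 29.21°| = 150.79°
150.79° > 2α = 11.42°  →  invalid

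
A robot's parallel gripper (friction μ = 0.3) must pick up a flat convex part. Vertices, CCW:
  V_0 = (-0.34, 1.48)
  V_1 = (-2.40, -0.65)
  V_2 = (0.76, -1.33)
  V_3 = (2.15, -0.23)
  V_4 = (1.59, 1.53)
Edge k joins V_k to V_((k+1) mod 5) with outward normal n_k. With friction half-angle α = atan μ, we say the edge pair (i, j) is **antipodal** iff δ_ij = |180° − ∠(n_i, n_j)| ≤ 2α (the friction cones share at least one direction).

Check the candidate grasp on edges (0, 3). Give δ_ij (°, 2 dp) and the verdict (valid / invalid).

α = atan 0.3 = 16.70°;  2α = 33.40°
edge 0: e_0 = (-2.06, -2.13);  n_0 = (-0.7188, +0.6952)
edge 3: e_3 = (-0.56, +1.76);  n_3 = (+0.9529, +0.3032)
∠(n_0, n_3) = 118.31°
δ = |180° − 118.31°| = 61.69°
61.69° > 2α = 33.40°  →  invalid

δ = 61.69°, invalid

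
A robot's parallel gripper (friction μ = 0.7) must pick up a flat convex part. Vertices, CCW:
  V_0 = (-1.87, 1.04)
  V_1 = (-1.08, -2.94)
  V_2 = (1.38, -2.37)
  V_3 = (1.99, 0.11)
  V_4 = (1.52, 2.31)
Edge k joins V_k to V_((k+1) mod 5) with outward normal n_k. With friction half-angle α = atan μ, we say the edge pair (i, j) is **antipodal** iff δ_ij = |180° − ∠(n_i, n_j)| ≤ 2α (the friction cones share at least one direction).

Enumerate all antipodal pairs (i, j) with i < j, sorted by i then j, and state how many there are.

α = atan 0.7 = 34.99°;  2α = 69.98°
n_0 = (-0.9809, -0.1947)
n_1 = (+0.2257, -0.9742)
n_2 = (+0.9711, -0.2388)
n_3 = (+0.9779, +0.2089)
n_4 = (-0.3508, +0.9364)
  (0,1): δ = 88.18°  ·
  (0,2): δ = 25.05°  ✓
  (0,3): δ = 0.83°  ✓
  (0,4): δ = 99.31°  ·
  (1,2): δ = 116.86°  ·
  (1,3): δ = 90.99°  ·
  (1,4): δ = 7.49°  ✓
  (2,3): δ = 154.12°  ·
  (2,4): δ = 55.64°  ✓
  (3,4): δ = 81.52°  ·
antipodal pairs: 4

count = 4; pairs: (0,2), (0,3), (1,4), (2,4)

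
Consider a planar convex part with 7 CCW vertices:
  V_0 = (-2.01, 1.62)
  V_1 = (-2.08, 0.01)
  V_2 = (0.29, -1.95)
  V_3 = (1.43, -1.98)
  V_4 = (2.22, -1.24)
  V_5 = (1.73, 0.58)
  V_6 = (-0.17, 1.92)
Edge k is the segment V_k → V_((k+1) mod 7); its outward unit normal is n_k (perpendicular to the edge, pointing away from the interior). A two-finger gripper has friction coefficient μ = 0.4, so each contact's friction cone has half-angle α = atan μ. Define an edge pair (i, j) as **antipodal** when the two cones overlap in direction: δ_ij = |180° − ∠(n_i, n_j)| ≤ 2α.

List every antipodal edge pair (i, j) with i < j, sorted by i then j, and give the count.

count = 6; pairs: (0,4), (1,4), (1,5), (2,5), (2,6), (3,6)

α = atan 0.4 = 21.80°;  2α = 43.60°
n_0 = (-0.9991, +0.0434)
n_1 = (-0.6373, -0.7706)
n_2 = (-0.0263, -0.9997)
n_3 = (+0.6836, -0.7298)
n_4 = (+0.9656, +0.2600)
n_5 = (+0.5763, +0.8172)
n_6 = (-0.1609, +0.9870)
  (0,1): δ = 127.10°  ·
  (0,2): δ = 89.02°  ·
  (0,3): δ = 44.38°  ·
  (0,4): δ = 17.56°  ✓
  (0,5): δ = 57.30°  ·
  (0,6): δ = 101.75°  ·
  (1,2): δ = 141.92°  ·
  (1,3): δ = 97.28°  ·
  (1,4): δ = 35.34°  ✓
  (1,5): δ = 4.40°  ✓
  (1,6): δ = 48.85°  ·
  (2,3): δ = 135.36°  ·
  (2,4): δ = 73.42°  ·
  (2,5): δ = 33.69°  ✓
  (2,6): δ = 10.77°  ✓
  (3,4): δ = 118.06°  ·
  (3,5): δ = 78.32°  ·
  (3,6): δ = 33.87°  ✓
  (4,5): δ = 140.26°  ·
  (4,6): δ = 95.81°  ·
  (5,6): δ = 135.55°  ·
antipodal pairs: 6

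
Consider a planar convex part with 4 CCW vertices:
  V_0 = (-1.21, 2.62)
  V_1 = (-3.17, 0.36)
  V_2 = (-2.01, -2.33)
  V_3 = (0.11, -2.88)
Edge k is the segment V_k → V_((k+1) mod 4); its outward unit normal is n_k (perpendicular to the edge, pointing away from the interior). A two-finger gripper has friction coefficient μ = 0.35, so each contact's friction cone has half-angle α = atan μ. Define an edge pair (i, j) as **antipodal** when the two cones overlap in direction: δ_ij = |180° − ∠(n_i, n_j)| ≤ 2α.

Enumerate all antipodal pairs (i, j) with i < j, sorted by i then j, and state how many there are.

α = atan 0.35 = 19.29°;  2α = 38.58°
n_0 = (-0.7555, +0.6552)
n_1 = (-0.9183, -0.3960)
n_2 = (-0.2511, -0.9680)
n_3 = (+0.9724, +0.2334)
  (0,1): δ = 115.74°  ·
  (0,2): δ = 63.61°  ·
  (0,3): δ = 54.43°  ·
  (1,2): δ = 127.87°  ·
  (1,3): δ = 9.83°  ✓
  (2,3): δ = 61.96°  ·
antipodal pairs: 1

count = 1; pairs: (1,3)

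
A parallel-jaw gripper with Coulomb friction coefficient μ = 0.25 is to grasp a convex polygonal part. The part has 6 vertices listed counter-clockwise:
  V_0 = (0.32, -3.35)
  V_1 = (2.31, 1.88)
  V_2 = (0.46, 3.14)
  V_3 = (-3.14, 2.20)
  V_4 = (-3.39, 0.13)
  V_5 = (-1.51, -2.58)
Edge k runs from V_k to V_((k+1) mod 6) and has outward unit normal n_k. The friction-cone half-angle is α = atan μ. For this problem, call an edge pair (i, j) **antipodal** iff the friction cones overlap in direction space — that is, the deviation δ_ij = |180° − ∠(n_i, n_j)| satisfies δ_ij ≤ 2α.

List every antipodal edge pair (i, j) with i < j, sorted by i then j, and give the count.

α = atan 0.25 = 14.04°;  2α = 28.07°
n_0 = (+0.9346, -0.3556)
n_1 = (+0.5629, +0.8265)
n_2 = (-0.2526, +0.9676)
n_3 = (-0.9928, +0.1199)
n_4 = (-0.8216, -0.5700)
n_5 = (-0.3878, -0.9217)
  (0,1): δ = 103.43°  ·
  (0,2): δ = 54.53°  ·
  (0,3): δ = 13.95°  ✓
  (0,4): δ = 55.58°  ·
  (0,5): δ = 88.01°  ·
  (1,2): δ = 131.11°  ·
  (1,3): δ = 62.63°  ·
  (1,4): δ = 20.99°  ✓
  (1,5): δ = 11.44°  ✓
  (2,3): δ = 111.52°  ·
  (2,4): δ = 69.88°  ·
  (2,5): δ = 37.45°  ·
  (3,4): δ = 138.36°  ·
  (3,5): δ = 105.93°  ·
  (4,5): δ = 147.57°  ·
antipodal pairs: 3

count = 3; pairs: (0,3), (1,4), (1,5)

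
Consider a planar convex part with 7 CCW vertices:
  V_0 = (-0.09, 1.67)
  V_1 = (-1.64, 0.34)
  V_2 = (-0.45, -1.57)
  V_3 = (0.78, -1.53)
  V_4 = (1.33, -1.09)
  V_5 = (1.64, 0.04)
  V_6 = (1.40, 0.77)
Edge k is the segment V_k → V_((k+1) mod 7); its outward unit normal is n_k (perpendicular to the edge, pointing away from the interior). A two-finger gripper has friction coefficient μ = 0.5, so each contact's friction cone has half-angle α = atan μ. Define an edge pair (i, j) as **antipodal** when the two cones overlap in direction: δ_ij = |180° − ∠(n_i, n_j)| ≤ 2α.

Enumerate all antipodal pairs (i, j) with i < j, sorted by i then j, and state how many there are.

α = atan 0.5 = 26.57°;  2α = 53.13°
n_0 = (-0.6512, +0.7589)
n_1 = (-0.8487, -0.5288)
n_2 = (+0.0325, -0.9995)
n_3 = (+0.6247, -0.7809)
n_4 = (+0.9644, -0.2646)
n_5 = (+0.9500, +0.3123)
n_6 = (+0.5170, +0.8560)
  (0,1): δ = 98.71°  ·
  (0,2): δ = 38.77°  ✓
  (0,3): δ = 1.97°  ✓
  (0,4): δ = 34.03°  ✓
  (0,5): δ = 67.57°  ·
  (0,6): δ = 108.24°  ·
  (1,2): δ = 120.06°  ·
  (1,3): δ = 83.26°  ·
  (1,4): δ = 47.27°  ✓
  (1,5): δ = 13.73°  ✓
  (1,6): δ = 26.94°  ✓
  (2,3): δ = 143.20°  ·
  (2,4): δ = 107.20°  ·
  (2,5): δ = 73.66°  ·
  (2,6): δ = 33.00°  ✓
  (3,4): δ = 144.00°  ·
  (3,5): δ = 110.46°  ·
  (3,6): δ = 69.79°  ·
  (4,5): δ = 146.46°  ·
  (4,6): δ = 105.79°  ·
  (5,6): δ = 139.33°  ·
antipodal pairs: 7

count = 7; pairs: (0,2), (0,3), (0,4), (1,4), (1,5), (1,6), (2,6)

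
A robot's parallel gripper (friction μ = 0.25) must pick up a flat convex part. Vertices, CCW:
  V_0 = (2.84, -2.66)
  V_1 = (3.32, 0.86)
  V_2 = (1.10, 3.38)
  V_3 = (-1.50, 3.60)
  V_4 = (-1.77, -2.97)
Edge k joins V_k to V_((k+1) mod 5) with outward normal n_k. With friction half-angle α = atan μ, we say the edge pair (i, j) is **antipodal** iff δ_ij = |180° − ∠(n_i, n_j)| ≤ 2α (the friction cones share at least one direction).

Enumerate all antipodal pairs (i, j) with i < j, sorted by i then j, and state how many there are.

count = 2; pairs: (0,3), (2,4)

α = atan 0.25 = 14.04°;  2α = 28.07°
n_0 = (+0.9908, -0.1351)
n_1 = (+0.7504, +0.6610)
n_2 = (+0.0843, +0.9964)
n_3 = (-0.9992, +0.0411)
n_4 = (+0.0671, -0.9977)
  (0,1): δ = 130.86°  ·
  (0,2): δ = 87.07°  ·
  (0,3): δ = 5.41°  ✓
  (0,4): δ = 101.61°  ·
  (1,2): δ = 136.22°  ·
  (1,3): δ = 43.73°  ·
  (1,4): δ = 52.47°  ·
  (2,3): δ = 87.52°  ·
  (2,4): δ = 8.68°  ✓
  (3,4): δ = 83.80°  ·
antipodal pairs: 2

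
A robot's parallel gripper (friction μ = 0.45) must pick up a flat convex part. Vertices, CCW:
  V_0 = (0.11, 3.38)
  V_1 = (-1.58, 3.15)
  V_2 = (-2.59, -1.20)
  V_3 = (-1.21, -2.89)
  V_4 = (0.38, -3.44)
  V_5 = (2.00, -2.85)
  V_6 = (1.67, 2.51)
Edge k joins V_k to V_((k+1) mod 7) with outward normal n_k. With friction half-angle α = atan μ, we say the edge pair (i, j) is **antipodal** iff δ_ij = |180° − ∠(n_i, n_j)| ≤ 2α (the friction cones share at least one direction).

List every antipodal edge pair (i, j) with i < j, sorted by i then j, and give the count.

α = atan 0.45 = 24.23°;  2α = 48.46°
n_0 = (-0.1349, +0.9909)
n_1 = (-0.9741, +0.2262)
n_2 = (-0.7746, -0.6325)
n_3 = (-0.3269, -0.9451)
n_4 = (+0.3422, -0.9396)
n_5 = (+0.9981, +0.0615)
n_6 = (+0.4871, +0.8734)
  (0,1): δ = 110.82°  ·
  (0,2): δ = 58.52°  ·
  (0,3): δ = 26.83°  ✓
  (0,4): δ = 12.26°  ✓
  (0,5): δ = 85.77°  ·
  (0,6): δ = 143.10°  ·
  (1,2): δ = 127.69°  ·
  (1,3): δ = 96.01°  ·
  (1,4): δ = 56.92°  ·
  (1,5): δ = 16.59°  ✓
  (1,6): δ = 73.92°  ·
  (2,3): δ = 148.32°  ·
  (2,4): δ = 109.22°  ·
  (2,5): δ = 35.71°  ✓
  (2,6): δ = 21.62°  ✓
  (3,4): δ = 140.91°  ·
  (3,5): δ = 67.40°  ·
  (3,6): δ = 10.07°  ✓
  (4,5): δ = 106.49°  ·
  (4,6): δ = 49.16°  ·
  (5,6): δ = 122.67°  ·
antipodal pairs: 6

count = 6; pairs: (0,3), (0,4), (1,5), (2,5), (2,6), (3,6)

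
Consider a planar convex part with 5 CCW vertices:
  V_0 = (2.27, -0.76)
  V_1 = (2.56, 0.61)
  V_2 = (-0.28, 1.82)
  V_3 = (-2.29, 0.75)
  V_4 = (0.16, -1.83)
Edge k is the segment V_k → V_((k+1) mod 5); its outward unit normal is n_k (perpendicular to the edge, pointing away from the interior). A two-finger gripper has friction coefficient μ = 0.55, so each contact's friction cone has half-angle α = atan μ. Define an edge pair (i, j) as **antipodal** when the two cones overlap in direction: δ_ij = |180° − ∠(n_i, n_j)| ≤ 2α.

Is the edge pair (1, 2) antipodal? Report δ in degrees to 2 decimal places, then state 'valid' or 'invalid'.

α = atan 0.55 = 28.81°;  2α = 57.62°
edge 1: e_1 = (-2.84, +1.21);  n_1 = (+0.3920, +0.9200)
edge 2: e_2 = (-2.01, -1.07);  n_2 = (-0.4699, +0.8827)
∠(n_1, n_2) = 51.10°
δ = |180° − 51.10°| = 128.90°
128.90° > 2α = 57.62°  →  invalid

δ = 128.90°, invalid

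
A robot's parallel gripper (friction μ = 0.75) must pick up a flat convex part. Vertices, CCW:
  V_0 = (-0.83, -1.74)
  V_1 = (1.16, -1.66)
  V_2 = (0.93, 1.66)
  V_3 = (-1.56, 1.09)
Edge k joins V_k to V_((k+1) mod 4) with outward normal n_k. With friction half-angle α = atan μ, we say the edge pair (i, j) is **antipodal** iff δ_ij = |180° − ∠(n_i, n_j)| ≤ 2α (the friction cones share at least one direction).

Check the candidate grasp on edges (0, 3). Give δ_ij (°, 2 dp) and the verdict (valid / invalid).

α = atan 0.75 = 36.87°;  2α = 73.74°
edge 0: e_0 = (+1.99, +0.08);  n_0 = (+0.0402, -0.9992)
edge 3: e_3 = (+0.73, -2.83);  n_3 = (-0.9683, -0.2498)
∠(n_0, n_3) = 77.84°
δ = |180° − 77.84°| = 102.16°
102.16° > 2α = 73.74°  →  invalid

δ = 102.16°, invalid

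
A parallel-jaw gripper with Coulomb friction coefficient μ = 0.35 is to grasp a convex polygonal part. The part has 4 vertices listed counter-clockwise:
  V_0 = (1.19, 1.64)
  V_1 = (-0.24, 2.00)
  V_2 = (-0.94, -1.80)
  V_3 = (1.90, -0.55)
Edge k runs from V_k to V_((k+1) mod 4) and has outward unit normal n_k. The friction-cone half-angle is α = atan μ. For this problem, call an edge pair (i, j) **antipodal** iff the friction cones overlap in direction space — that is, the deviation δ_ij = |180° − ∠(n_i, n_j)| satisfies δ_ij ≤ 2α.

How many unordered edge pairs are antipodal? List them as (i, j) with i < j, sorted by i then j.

count = 2; pairs: (0,2), (1,3)

α = atan 0.35 = 19.29°;  2α = 38.58°
n_0 = (+0.2441, +0.9697)
n_1 = (-0.9835, +0.1812)
n_2 = (+0.4028, -0.9153)
n_3 = (+0.9513, +0.3084)
  (0,1): δ = 86.31°  ·
  (0,2): δ = 37.89°  ✓
  (0,3): δ = 122.09°  ·
  (1,2): δ = 55.81°  ·
  (1,3): δ = 28.40°  ✓
  (2,3): δ = 95.79°  ·
antipodal pairs: 2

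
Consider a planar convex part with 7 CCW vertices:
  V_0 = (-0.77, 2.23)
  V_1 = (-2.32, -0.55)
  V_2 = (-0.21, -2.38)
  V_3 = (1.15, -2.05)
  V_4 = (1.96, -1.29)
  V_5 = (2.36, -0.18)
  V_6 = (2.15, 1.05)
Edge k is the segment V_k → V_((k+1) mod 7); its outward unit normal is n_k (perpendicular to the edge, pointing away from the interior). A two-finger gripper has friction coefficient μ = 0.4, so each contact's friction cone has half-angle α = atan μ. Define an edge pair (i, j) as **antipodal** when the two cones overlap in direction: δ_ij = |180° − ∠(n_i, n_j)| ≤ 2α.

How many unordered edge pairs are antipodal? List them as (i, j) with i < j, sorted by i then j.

count = 6; pairs: (0,3), (0,4), (0,5), (1,5), (1,6), (2,6)

α = atan 0.4 = 21.80°;  2α = 43.60°
n_0 = (-0.8734, +0.4870)
n_1 = (-0.6552, -0.7555)
n_2 = (+0.2358, -0.9718)
n_3 = (+0.6842, -0.7293)
n_4 = (+0.9408, -0.3390)
n_5 = (+0.9857, +0.1683)
n_6 = (+0.3747, +0.9272)
  (0,1): δ = 101.79°  ·
  (0,2): δ = 47.22°  ·
  (0,3): δ = 17.68°  ✓
  (0,4): δ = 9.32°  ✓
  (0,5): δ = 38.83°  ✓
  (0,6): δ = 97.14°  ·
  (1,2): δ = 125.43°  ·
  (1,3): δ = 95.89°  ·
  (1,4): δ = 68.88°  ·
  (1,5): δ = 39.38°  ✓
  (1,6): δ = 18.93°  ✓
  (2,3): δ = 150.46°  ·
  (2,4): δ = 123.46°  ·
  (2,5): δ = 93.95°  ·
  (2,6): δ = 35.64°  ✓
  (3,4): δ = 152.99°  ·
  (3,5): δ = 123.49°  ·
  (3,6): δ = 65.18°  ·
  (4,5): δ = 150.49°  ·
  (4,6): δ = 92.19°  ·
  (5,6): δ = 121.69°  ·
antipodal pairs: 6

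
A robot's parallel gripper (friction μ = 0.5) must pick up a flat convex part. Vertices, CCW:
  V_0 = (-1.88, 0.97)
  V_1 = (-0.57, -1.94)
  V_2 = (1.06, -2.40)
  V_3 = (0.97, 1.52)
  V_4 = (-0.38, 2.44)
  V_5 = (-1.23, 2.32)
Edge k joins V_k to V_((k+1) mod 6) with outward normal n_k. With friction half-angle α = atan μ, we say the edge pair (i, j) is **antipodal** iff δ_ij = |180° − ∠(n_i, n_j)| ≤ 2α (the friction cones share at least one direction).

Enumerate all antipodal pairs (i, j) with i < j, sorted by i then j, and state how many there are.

α = atan 0.5 = 26.57°;  2α = 53.13°
n_0 = (-0.9119, -0.4105)
n_1 = (-0.2716, -0.9624)
n_2 = (+0.9997, +0.0230)
n_3 = (+0.5631, +0.8264)
n_4 = (-0.1398, +0.9902)
n_5 = (-0.9010, +0.4338)
  (0,1): δ = 130.00°  ·
  (0,2): δ = 22.92°  ✓
  (0,3): δ = 31.49°  ✓
  (0,4): δ = 73.80°  ·
  (0,5): δ = 130.05°  ·
  (1,2): δ = 72.93°  ·
  (1,3): δ = 18.51°  ✓
  (1,4): δ = 23.80°  ✓
  (1,5): δ = 80.05°  ·
  (2,3): δ = 125.59°  ·
  (2,4): δ = 83.28°  ·
  (2,5): δ = 27.03°  ✓
  (3,4): δ = 137.69°  ·
  (3,5): δ = 81.44°  ·
  (4,5): δ = 123.75°  ·
antipodal pairs: 5

count = 5; pairs: (0,2), (0,3), (1,3), (1,4), (2,5)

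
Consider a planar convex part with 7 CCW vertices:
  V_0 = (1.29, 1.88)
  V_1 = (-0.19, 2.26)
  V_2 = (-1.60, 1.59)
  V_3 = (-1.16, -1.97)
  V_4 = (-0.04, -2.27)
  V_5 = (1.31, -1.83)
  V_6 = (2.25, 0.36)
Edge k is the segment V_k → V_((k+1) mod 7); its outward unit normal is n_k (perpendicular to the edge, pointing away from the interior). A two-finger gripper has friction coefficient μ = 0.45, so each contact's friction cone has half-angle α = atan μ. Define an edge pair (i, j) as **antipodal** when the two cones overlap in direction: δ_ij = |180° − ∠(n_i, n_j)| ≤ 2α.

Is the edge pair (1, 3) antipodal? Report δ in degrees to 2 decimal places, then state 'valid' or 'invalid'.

α = atan 0.45 = 24.23°;  2α = 48.46°
edge 1: e_1 = (-1.41, -0.67);  n_1 = (-0.4292, +0.9032)
edge 3: e_3 = (+1.12, -0.30);  n_3 = (-0.2587, -0.9659)
∠(n_1, n_3) = 139.59°
δ = |180° − 139.59°| = 40.41°
40.41° ≤ 2α = 48.46°  →  valid

δ = 40.41°, valid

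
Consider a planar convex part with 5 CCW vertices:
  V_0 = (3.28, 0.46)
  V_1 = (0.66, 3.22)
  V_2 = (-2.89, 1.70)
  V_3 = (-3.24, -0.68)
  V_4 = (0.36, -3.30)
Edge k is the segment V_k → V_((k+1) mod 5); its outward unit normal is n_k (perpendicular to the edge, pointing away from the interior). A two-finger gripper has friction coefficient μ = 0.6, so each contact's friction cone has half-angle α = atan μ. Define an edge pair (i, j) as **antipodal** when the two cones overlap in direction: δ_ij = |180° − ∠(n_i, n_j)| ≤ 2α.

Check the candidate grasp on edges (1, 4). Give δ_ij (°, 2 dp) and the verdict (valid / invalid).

δ = 28.99°, valid

α = atan 0.6 = 30.96°;  2α = 61.93°
edge 1: e_1 = (-3.55, -1.52);  n_1 = (-0.3936, +0.9193)
edge 4: e_4 = (+2.92, +3.76);  n_4 = (+0.7898, -0.6134)
∠(n_1, n_4) = 151.01°
δ = |180° − 151.01°| = 28.99°
28.99° ≤ 2α = 61.93°  →  valid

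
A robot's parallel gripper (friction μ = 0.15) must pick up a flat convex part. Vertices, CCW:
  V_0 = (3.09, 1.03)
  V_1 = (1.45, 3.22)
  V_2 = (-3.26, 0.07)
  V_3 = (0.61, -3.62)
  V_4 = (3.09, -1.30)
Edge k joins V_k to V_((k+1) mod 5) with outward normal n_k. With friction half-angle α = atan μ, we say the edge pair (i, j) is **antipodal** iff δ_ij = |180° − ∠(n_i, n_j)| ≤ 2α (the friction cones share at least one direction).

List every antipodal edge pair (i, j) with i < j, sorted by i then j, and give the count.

count = 2; pairs: (0,2), (1,3)

α = atan 0.15 = 8.53°;  2α = 17.06°
n_0 = (+0.8004, +0.5994)
n_1 = (-0.5559, +0.8312)
n_2 = (-0.6901, -0.7237)
n_3 = (+0.6832, -0.7303)
n_4 = (+1.0000, -0.0000)
  (0,1): δ = 93.05°  ·
  (0,2): δ = 9.54°  ✓
  (0,3): δ = 96.26°  ·
  (0,4): δ = 143.17°  ·
  (1,2): δ = 77.41°  ·
  (1,3): δ = 9.32°  ✓
  (1,4): δ = 56.23°  ·
  (2,3): δ = 93.27°  ·
  (2,4): δ = 46.36°  ·
  (3,4): δ = 133.09°  ·
antipodal pairs: 2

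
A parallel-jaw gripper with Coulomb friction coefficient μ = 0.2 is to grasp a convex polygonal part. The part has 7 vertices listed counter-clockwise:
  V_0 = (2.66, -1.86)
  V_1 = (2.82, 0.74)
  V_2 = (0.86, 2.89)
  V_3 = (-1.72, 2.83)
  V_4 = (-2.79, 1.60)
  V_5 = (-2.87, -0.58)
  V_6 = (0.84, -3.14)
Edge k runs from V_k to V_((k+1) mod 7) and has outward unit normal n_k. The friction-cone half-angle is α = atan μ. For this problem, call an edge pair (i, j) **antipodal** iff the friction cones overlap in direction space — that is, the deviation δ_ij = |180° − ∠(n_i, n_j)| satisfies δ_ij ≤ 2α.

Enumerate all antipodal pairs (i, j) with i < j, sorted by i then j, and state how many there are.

α = atan 0.2 = 11.31°;  2α = 22.62°
n_0 = (+0.9981, -0.0614)
n_1 = (+0.7390, +0.6737)
n_2 = (-0.0232, +0.9997)
n_3 = (-0.7545, +0.6563)
n_4 = (-0.9993, +0.0367)
n_5 = (-0.5679, -0.8231)
n_6 = (+0.5753, -0.8180)
  (0,1): δ = 134.13°  ·
  (0,2): δ = 85.15°  ·
  (0,3): δ = 37.50°  ·
  (0,4): δ = 1.42°  ✓
  (0,5): δ = 58.91°  ·
  (0,6): δ = 128.64°  ·
  (1,2): δ = 131.02°  ·
  (1,3): δ = 83.37°  ·
  (1,4): δ = 44.45°  ·
  (1,5): δ = 13.04°  ✓
  (1,6): δ = 82.77°  ·
  (2,3): δ = 132.35°  ·
  (2,4): δ = 93.43°  ·
  (2,5): δ = 35.94°  ·
  (2,6): δ = 33.79°  ·
  (3,4): δ = 141.08°  ·
  (3,5): δ = 83.59°  ·
  (3,6): δ = 13.86°  ✓
  (4,5): δ = 122.51°  ·
  (4,6): δ = 52.78°  ·
  (5,6): δ = 110.27°  ·
antipodal pairs: 3

count = 3; pairs: (0,4), (1,5), (3,6)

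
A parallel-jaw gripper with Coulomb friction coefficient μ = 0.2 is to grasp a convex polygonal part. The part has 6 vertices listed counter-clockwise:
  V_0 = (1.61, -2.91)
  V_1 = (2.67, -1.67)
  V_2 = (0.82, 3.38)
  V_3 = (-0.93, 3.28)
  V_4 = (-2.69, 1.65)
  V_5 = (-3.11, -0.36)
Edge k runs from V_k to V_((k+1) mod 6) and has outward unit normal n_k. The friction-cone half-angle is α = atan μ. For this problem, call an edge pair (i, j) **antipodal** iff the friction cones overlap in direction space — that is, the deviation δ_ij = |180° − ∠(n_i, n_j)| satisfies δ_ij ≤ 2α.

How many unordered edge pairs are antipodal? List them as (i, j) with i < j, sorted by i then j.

count = 1; pairs: (0,3)

α = atan 0.2 = 11.31°;  2α = 22.62°
n_0 = (+0.7601, -0.6498)
n_1 = (+0.9390, +0.3440)
n_2 = (-0.0570, +0.9984)
n_3 = (-0.6795, +0.7337)
n_4 = (-0.9789, +0.2045)
n_5 = (-0.4753, -0.8798)
  (0,1): δ = 119.36°  ·
  (0,2): δ = 46.20°  ·
  (0,3): δ = 6.67°  ✓
  (0,4): δ = 28.72°  ·
  (0,5): δ = 102.14°  ·
  (1,2): δ = 106.85°  ·
  (1,3): δ = 67.32°  ·
  (1,4): δ = 31.92°  ·
  (1,5): δ = 41.50°  ·
  (2,3): δ = 140.47°  ·
  (2,4): δ = 105.07°  ·
  (2,5): δ = 31.65°  ·
  (3,4): δ = 144.61°  ·
  (3,5): δ = 71.18°  ·
  (4,5): δ = 106.58°  ·
antipodal pairs: 1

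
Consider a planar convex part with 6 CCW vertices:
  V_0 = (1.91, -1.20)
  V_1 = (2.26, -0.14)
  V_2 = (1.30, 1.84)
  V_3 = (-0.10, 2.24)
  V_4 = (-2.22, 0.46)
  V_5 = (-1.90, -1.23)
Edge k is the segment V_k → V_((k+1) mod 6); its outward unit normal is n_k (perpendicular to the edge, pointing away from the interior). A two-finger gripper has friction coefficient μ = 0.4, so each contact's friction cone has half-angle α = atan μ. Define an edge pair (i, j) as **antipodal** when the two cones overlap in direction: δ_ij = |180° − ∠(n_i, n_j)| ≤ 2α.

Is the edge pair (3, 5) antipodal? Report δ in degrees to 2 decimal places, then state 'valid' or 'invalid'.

δ = 39.57°, valid

α = atan 0.4 = 21.80°;  2α = 43.60°
edge 3: e_3 = (-2.12, -1.78);  n_3 = (-0.6430, +0.7658)
edge 5: e_5 = (+3.81, +0.03);  n_5 = (+0.0079, -1.0000)
∠(n_3, n_5) = 140.43°
δ = |180° − 140.43°| = 39.57°
39.57° ≤ 2α = 43.60°  →  valid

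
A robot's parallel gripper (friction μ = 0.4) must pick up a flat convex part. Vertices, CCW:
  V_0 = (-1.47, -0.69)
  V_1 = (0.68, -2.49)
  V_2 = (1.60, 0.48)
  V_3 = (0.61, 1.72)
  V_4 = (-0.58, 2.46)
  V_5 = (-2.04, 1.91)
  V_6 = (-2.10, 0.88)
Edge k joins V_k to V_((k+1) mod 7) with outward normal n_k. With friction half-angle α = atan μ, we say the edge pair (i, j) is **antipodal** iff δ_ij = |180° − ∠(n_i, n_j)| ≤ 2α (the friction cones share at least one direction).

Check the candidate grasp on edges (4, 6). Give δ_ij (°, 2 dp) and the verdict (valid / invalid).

α = atan 0.4 = 21.80°;  2α = 43.60°
edge 4: e_4 = (-1.46, -0.55);  n_4 = (-0.3525, +0.9358)
edge 6: e_6 = (+0.63, -1.57);  n_6 = (-0.9281, -0.3724)
∠(n_4, n_6) = 91.22°
δ = |180° − 91.22°| = 88.78°
88.78° > 2α = 43.60°  →  invalid

δ = 88.78°, invalid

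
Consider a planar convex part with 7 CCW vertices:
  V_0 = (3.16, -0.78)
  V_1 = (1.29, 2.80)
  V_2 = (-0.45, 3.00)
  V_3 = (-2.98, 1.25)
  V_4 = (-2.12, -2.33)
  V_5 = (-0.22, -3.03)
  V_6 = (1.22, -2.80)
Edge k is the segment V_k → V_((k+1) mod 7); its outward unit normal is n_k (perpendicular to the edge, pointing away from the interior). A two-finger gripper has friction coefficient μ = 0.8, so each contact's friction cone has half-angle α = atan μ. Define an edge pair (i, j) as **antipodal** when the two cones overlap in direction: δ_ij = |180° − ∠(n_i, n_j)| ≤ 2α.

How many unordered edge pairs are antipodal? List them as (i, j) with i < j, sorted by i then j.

α = atan 0.8 = 38.66°;  2α = 77.32°
n_0 = (+0.8864, +0.4630)
n_1 = (+0.1142, +0.9935)
n_2 = (-0.5689, +0.8224)
n_3 = (-0.9723, -0.2336)
n_4 = (-0.3457, -0.9383)
n_5 = (+0.1577, -0.9875)
n_6 = (+0.7212, -0.6927)
  (0,1): δ = 124.14°  ·
  (0,2): δ = 82.91°  ·
  (0,3): δ = 14.07°  ✓
  (0,4): δ = 42.19°  ✓
  (0,5): δ = 71.49°  ✓
  (0,6): δ = 108.58°  ·
  (1,2): δ = 138.77°  ·
  (1,3): δ = 69.94°  ✓
  (1,4): δ = 13.67°  ✓
  (1,5): δ = 15.63°  ✓
  (1,6): δ = 52.71°  ✓
  (2,3): δ = 111.16°  ·
  (2,4): δ = 54.90°  ✓
  (2,5): δ = 25.60°  ✓
  (2,6): δ = 11.49°  ✓
  (3,4): δ = 123.73°  ·
  (3,5): δ = 94.43°  ·
  (3,6): δ = 57.35°  ✓
  (4,5): δ = 150.70°  ·
  (4,6): δ = 113.62°  ·
  (5,6): δ = 142.92°  ·
antipodal pairs: 11

count = 11; pairs: (0,3), (0,4), (0,5), (1,3), (1,4), (1,5), (1,6), (2,4), (2,5), (2,6), (3,6)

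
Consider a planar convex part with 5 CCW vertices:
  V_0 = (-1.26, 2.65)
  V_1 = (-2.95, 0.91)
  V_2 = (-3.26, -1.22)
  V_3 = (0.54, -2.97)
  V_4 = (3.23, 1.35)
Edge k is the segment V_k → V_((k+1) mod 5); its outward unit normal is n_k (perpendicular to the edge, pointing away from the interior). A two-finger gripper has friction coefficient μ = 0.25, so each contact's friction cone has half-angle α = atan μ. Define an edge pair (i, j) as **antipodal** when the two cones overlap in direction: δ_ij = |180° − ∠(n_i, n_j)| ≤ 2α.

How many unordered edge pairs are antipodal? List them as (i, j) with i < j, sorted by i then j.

α = atan 0.25 = 14.04°;  2α = 28.07°
n_0 = (-0.7173, +0.6967)
n_1 = (-0.9896, +0.1440)
n_2 = (-0.4183, -0.9083)
n_3 = (+0.8489, -0.5286)
n_4 = (+0.2781, +0.9605)
  (0,1): δ = 144.12°  ·
  (0,2): δ = 70.56°  ·
  (0,3): δ = 12.25°  ✓
  (0,4): δ = 118.02°  ·
  (1,2): δ = 106.45°  ·
  (1,3): δ = 23.63°  ✓
  (1,4): δ = 82.13°  ·
  (2,3): δ = 97.18°  ·
  (2,4): δ = 8.58°  ✓
  (3,4): δ = 74.24°  ·
antipodal pairs: 3

count = 3; pairs: (0,3), (1,3), (2,4)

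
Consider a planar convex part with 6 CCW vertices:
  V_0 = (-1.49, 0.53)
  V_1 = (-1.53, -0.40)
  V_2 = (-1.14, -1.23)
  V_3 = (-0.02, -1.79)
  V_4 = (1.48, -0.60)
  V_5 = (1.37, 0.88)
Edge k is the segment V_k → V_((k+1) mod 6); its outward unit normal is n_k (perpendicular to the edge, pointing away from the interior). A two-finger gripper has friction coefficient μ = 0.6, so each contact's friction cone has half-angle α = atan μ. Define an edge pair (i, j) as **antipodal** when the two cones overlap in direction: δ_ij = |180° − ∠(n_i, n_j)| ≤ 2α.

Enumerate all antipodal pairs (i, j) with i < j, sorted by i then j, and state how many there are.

count = 6; pairs: (0,3), (0,4), (1,4), (2,4), (2,5), (3,5)

α = atan 0.6 = 30.96°;  2α = 61.93°
n_0 = (-0.9991, +0.0430)
n_1 = (-0.9051, -0.4253)
n_2 = (-0.4472, -0.8944)
n_3 = (+0.6215, -0.7834)
n_4 = (+0.9972, +0.0741)
n_5 = (-0.1215, +0.9926)
  (0,1): δ = 152.37°  ·
  (0,2): δ = 114.10°  ·
  (0,3): δ = 49.11°  ✓
  (0,4): δ = 6.71°  ✓
  (0,5): δ = 99.44°  ·
  (1,2): δ = 141.73°  ·
  (1,3): δ = 76.74°  ·
  (1,4): δ = 20.92°  ✓
  (1,5): δ = 71.81°  ·
  (2,3): δ = 115.01°  ·
  (2,4): δ = 59.18°  ✓
  (2,5): δ = 33.54°  ✓
  (3,4): δ = 124.18°  ·
  (3,5): δ = 31.45°  ✓
  (4,5): δ = 87.27°  ·
antipodal pairs: 6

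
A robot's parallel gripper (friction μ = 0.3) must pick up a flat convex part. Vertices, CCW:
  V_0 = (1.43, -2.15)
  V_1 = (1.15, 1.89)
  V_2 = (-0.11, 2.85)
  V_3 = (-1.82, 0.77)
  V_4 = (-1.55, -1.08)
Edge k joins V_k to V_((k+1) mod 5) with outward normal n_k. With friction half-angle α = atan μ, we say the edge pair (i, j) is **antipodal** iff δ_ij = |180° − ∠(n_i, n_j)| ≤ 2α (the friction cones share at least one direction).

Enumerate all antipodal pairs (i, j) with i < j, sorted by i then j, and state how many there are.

count = 2; pairs: (0,3), (1,4)

α = atan 0.3 = 16.70°;  2α = 33.40°
n_0 = (+0.9976, +0.0691)
n_1 = (+0.6060, +0.7954)
n_2 = (-0.7725, +0.6351)
n_3 = (-0.9895, -0.1444)
n_4 = (-0.3379, -0.9412)
  (0,1): δ = 131.27°  ·
  (0,2): δ = 43.39°  ·
  (0,3): δ = 4.34°  ✓
  (0,4): δ = 66.28°  ·
  (1,2): δ = 92.12°  ·
  (1,3): δ = 44.39°  ·
  (1,4): δ = 17.55°  ✓
  (2,3): δ = 132.27°  ·
  (2,4): δ = 70.33°  ·
  (3,4): δ = 118.05°  ·
antipodal pairs: 2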